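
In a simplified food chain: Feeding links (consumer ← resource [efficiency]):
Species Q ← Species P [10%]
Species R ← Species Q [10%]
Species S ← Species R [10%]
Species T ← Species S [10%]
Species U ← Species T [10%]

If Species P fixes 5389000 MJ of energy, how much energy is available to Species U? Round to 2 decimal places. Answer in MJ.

Species Q: 5389000 × 0.1 = 538900 MJ
Species R: 538900 × 0.1 = 53890 MJ
Species S: 53890 × 0.1 = 5389 MJ
Species T: 5389 × 0.1 = 538.9 MJ
Species U: 538.9 × 0.1 = 53.89 MJ

53.89 MJ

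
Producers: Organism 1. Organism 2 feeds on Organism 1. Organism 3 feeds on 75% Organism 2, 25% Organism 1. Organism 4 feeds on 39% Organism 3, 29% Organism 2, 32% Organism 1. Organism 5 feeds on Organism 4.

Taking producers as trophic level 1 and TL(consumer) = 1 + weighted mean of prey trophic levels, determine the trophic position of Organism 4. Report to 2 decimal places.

Organism 2: 1 + 1 = 2
Organism 3: 1 + (0.75×2 + 0.25×1) = 2.75
Organism 4: 1 + (0.39×2.75 + 0.29×2 + 0.32×1) = 2.9725
Organism 5: 1 + 2.9725 = 3.9725

2.97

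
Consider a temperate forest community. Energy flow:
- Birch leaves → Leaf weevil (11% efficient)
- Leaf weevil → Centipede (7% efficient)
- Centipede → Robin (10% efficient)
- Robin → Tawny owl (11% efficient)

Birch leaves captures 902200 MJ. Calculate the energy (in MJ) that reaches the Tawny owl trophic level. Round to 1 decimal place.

76.4 MJ

Leaf weevil: 902200 × 0.11 = 99242 MJ
Centipede: 99242 × 0.07 = 6946.94 MJ
Robin: 6946.94 × 0.1 = 694.694 MJ
Tawny owl: 694.694 × 0.11 = 76.41634 MJ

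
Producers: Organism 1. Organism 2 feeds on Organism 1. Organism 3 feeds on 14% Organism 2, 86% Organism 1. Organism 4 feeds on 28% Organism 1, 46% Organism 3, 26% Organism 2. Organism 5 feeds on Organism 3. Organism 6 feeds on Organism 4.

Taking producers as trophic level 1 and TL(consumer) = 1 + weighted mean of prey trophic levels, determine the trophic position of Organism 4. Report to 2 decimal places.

2.78

Organism 2: 1 + 1 = 2
Organism 3: 1 + (0.14×2 + 0.86×1) = 2.14
Organism 4: 1 + (0.28×1 + 0.46×2.14 + 0.26×2) = 2.7844
Organism 5: 1 + 2.14 = 3.14
Organism 6: 1 + 2.7844 = 3.7844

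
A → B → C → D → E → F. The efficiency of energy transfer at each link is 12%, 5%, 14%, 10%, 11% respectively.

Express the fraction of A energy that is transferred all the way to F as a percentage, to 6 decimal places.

0.000924%

Product of link efficiencies: 0.12 × 0.05 × 0.14 × 0.1 × 0.11 = 0.00000924
As a percentage: 0.00000924 × 100 = 0.000924%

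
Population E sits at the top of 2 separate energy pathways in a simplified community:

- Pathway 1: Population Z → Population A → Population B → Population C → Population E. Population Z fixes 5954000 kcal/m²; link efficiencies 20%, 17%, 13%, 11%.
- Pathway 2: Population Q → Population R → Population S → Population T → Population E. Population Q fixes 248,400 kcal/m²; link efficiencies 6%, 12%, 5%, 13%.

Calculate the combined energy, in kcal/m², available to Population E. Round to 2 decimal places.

Pathway 1: 5954000 × 0.2 × 0.17 × 0.13 × 0.11 = 2894.8348 kcal/m²
Pathway 2: 248400 × 0.06 × 0.12 × 0.05 × 0.13 = 11.62512 kcal/m²
Total at Population E: 2894.8348 + 11.62512 = 2906.45992 kcal/m²

2906.46 kcal/m²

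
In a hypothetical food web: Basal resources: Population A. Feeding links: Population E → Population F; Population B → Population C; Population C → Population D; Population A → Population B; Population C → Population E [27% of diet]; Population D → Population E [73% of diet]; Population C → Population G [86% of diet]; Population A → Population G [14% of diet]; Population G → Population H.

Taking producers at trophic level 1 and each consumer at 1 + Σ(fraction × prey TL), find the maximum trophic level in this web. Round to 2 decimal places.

5.73

Population B: 1 + 1 = 2
Population C: 1 + 2 = 3
Population D: 1 + 3 = 4
Population E: 1 + (0.73×4 + 0.27×3) = 4.73
Population F: 1 + 4.73 = 5.73
Population G: 1 + (0.86×3 + 0.14×1) = 3.72
Population H: 1 + 3.72 = 4.72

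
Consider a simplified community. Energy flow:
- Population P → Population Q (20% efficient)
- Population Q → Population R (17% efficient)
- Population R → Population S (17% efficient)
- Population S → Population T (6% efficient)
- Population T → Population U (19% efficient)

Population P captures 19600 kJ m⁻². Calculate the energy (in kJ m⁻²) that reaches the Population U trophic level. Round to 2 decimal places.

1.29 kJ m⁻²

Population Q: 19600 × 0.2 = 3920 kJ m⁻²
Population R: 3920 × 0.17 = 666.4 kJ m⁻²
Population S: 666.4 × 0.17 = 113.288 kJ m⁻²
Population T: 113.288 × 0.06 = 6.79728 kJ m⁻²
Population U: 6.79728 × 0.19 = 1.2914832 kJ m⁻²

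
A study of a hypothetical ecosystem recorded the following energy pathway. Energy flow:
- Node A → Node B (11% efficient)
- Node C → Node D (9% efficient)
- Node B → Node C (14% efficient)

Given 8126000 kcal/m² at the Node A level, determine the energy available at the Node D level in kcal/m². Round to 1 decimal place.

11262.6 kcal/m²

Node B: 8126000 × 0.11 = 893860 kcal/m²
Node C: 893860 × 0.14 = 125140.4 kcal/m²
Node D: 125140.4 × 0.09 = 11262.636 kcal/m²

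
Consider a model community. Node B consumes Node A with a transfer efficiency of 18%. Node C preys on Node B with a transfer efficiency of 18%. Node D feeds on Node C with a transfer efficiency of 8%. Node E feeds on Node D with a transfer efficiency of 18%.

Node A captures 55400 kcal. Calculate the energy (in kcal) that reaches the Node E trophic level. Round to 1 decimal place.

Node B: 55400 × 0.18 = 9972 kcal
Node C: 9972 × 0.18 = 1794.96 kcal
Node D: 1794.96 × 0.08 = 143.5968 kcal
Node E: 143.5968 × 0.18 = 25.847424 kcal

25.8 kcal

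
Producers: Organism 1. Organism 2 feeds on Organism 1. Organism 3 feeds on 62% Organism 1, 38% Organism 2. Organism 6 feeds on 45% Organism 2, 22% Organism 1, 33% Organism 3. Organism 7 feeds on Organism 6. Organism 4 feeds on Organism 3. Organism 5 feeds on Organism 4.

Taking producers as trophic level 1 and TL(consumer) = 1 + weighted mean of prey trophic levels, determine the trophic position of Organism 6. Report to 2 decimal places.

Organism 2: 1 + 1 = 2
Organism 3: 1 + (0.62×1 + 0.38×2) = 2.38
Organism 4: 1 + 2.38 = 3.38
Organism 5: 1 + 3.38 = 4.38
Organism 6: 1 + (0.45×2 + 0.22×1 + 0.33×2.38) = 2.9054
Organism 7: 1 + 2.9054 = 3.9054

2.91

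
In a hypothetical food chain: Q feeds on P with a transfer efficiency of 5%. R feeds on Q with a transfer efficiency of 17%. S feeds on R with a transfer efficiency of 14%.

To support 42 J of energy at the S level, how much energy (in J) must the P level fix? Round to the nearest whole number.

Cumulative transfer efficiency: 0.05 × 0.17 × 0.14 = 0.00119
P energy = 42 / 0.00119 = 35294 J

35294 J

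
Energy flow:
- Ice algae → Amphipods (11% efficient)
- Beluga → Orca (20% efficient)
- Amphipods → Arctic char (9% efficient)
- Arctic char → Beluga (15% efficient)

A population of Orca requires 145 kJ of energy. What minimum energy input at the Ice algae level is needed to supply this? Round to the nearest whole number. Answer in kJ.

488215 kJ

Cumulative transfer efficiency: 0.11 × 0.09 × 0.15 × 0.2 = 0.000297
Ice algae energy = 145 / 0.000297 = 488215 kJ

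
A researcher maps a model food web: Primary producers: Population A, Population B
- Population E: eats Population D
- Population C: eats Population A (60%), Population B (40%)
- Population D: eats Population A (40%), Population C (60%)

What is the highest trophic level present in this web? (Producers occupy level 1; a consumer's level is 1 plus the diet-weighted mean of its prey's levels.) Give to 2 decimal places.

Population C: 1 + (0.6×1 + 0.4×1) = 2
Population D: 1 + (0.4×1 + 0.6×2) = 2.6
Population E: 1 + 2.6 = 3.6

3.60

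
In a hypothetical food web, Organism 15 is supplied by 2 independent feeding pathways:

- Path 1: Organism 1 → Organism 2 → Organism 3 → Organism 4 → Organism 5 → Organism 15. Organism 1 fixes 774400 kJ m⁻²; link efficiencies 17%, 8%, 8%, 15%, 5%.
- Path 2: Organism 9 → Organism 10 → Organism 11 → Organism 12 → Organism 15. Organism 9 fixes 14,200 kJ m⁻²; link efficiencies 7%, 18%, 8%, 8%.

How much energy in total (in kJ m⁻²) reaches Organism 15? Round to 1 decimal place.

Path 1: 774400 × 0.17 × 0.08 × 0.08 × 0.15 × 0.05 = 6.319104 kJ m⁻²
Path 2: 14200 × 0.07 × 0.18 × 0.08 × 0.08 = 1.145088 kJ m⁻²
Total at Organism 15: 6.319104 + 1.145088 = 7.464192 kJ m⁻²

7.5 kJ m⁻²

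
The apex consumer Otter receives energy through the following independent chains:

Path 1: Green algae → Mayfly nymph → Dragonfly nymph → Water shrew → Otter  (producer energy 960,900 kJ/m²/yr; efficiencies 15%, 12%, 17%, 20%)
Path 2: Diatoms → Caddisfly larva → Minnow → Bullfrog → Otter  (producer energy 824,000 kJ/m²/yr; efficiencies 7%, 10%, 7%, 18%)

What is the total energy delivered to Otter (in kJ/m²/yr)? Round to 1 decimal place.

660.7 kJ/m²/yr

Path 1: 960900 × 0.15 × 0.12 × 0.17 × 0.2 = 588.0708 kJ/m²/yr
Path 2: 824000 × 0.07 × 0.1 × 0.07 × 0.18 = 72.6768 kJ/m²/yr
Total at Otter: 588.0708 + 72.6768 = 660.7476 kJ/m²/yr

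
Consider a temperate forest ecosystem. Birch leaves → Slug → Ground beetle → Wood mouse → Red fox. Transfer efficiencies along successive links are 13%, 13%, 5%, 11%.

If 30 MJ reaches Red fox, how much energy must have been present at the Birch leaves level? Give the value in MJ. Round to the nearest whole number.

322754 MJ

Cumulative transfer efficiency: 0.13 × 0.13 × 0.05 × 0.11 = 0.00009295
Birch leaves energy = 30 / 0.00009295 = 322754 MJ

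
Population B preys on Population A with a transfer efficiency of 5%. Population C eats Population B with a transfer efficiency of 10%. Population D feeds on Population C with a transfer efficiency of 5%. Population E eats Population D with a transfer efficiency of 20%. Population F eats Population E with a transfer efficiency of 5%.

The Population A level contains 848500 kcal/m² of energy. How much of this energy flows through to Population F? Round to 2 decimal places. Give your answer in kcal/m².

Population B: 848500 × 0.05 = 42425 kcal/m²
Population C: 42425 × 0.1 = 4242.5 kcal/m²
Population D: 4242.5 × 0.05 = 212.125 kcal/m²
Population E: 212.125 × 0.2 = 42.425 kcal/m²
Population F: 42.425 × 0.05 = 2.12125 kcal/m²

2.12 kcal/m²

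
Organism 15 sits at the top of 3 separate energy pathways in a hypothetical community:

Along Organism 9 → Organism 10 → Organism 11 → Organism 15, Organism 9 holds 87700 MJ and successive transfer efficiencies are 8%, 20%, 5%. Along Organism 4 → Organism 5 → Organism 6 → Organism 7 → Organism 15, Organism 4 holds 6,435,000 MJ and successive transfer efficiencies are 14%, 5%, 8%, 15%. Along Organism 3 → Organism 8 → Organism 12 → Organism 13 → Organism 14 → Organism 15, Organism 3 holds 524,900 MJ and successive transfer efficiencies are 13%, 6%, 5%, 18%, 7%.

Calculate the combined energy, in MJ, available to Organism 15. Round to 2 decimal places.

613.28 MJ

Via Organism 9: 87700 × 0.08 × 0.2 × 0.05 = 70.16 MJ
Via Organism 4: 6435000 × 0.14 × 0.05 × 0.08 × 0.15 = 540.54 MJ
Via Organism 3: 524900 × 0.13 × 0.06 × 0.05 × 0.18 × 0.07 = 2.5793586 MJ
Total at Organism 15: 70.16 + 540.54 + 2.5793586 = 613.2793586 MJ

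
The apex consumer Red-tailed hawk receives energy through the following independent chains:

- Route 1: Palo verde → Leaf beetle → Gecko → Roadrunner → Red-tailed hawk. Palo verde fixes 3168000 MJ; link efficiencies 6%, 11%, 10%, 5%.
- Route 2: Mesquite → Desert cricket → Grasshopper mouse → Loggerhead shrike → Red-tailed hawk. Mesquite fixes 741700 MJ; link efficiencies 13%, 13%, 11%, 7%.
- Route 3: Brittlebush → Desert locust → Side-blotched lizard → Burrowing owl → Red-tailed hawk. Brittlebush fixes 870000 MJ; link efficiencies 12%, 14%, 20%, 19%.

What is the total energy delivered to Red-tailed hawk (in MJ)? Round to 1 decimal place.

Route 1: 3168000 × 0.06 × 0.11 × 0.1 × 0.05 = 104.544 MJ
Route 2: 741700 × 0.13 × 0.13 × 0.11 × 0.07 = 96.517421 MJ
Route 3: 870000 × 0.12 × 0.14 × 0.2 × 0.19 = 555.408 MJ
Total at Red-tailed hawk: 104.544 + 96.517421 + 555.408 = 756.469421 MJ

756.5 MJ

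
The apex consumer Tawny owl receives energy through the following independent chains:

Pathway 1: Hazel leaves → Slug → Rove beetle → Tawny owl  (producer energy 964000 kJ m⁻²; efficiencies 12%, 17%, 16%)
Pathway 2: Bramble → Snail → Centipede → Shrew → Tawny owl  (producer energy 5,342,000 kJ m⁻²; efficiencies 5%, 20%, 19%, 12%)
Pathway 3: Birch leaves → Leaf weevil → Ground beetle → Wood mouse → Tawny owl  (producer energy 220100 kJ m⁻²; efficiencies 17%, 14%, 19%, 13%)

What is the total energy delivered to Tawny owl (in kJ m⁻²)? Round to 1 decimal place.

Pathway 1: 964000 × 0.12 × 0.17 × 0.16 = 3146.496 kJ m⁻²
Pathway 2: 5342000 × 0.05 × 0.2 × 0.19 × 0.12 = 1217.976 kJ m⁻²
Pathway 3: 220100 × 0.17 × 0.14 × 0.19 × 0.13 = 129.387986 kJ m⁻²
Total at Tawny owl: 3146.496 + 1217.976 + 129.387986 = 4493.859986 kJ m⁻²

4493.9 kJ m⁻²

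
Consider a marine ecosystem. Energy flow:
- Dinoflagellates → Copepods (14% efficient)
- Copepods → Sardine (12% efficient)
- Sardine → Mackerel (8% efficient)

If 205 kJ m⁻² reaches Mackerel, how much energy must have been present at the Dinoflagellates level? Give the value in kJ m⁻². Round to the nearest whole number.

152530 kJ m⁻²

Cumulative transfer efficiency: 0.14 × 0.12 × 0.08 = 0.001344
Dinoflagellates energy = 205 / 0.001344 = 152530 kJ m⁻²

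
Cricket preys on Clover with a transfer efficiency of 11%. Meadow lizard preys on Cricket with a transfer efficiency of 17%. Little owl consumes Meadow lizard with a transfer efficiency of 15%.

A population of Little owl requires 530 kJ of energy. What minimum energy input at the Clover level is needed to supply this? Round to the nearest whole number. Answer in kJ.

Cumulative transfer efficiency: 0.11 × 0.17 × 0.15 = 0.002805
Clover energy = 530 / 0.002805 = 188948 kJ

188948 kJ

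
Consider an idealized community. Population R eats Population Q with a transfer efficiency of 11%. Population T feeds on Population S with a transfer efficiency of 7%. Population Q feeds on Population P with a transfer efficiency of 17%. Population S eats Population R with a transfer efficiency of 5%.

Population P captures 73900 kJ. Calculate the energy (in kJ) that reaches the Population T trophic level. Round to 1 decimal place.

Population Q: 73900 × 0.17 = 12563 kJ
Population R: 12563 × 0.11 = 1381.93 kJ
Population S: 1381.93 × 0.05 = 69.0965 kJ
Population T: 69.0965 × 0.07 = 4.836755 kJ

4.8 kJ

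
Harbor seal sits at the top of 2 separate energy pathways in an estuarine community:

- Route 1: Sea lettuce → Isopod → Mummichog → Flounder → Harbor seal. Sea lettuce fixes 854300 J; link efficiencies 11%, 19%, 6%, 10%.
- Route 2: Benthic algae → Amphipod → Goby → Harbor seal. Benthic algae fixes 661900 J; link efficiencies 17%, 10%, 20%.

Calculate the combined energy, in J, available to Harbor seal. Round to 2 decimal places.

2357.59 J

Route 1: 854300 × 0.11 × 0.19 × 0.06 × 0.1 = 107.12922 J
Route 2: 661900 × 0.17 × 0.1 × 0.2 = 2250.46 J
Total at Harbor seal: 107.12922 + 2250.46 = 2357.58922 J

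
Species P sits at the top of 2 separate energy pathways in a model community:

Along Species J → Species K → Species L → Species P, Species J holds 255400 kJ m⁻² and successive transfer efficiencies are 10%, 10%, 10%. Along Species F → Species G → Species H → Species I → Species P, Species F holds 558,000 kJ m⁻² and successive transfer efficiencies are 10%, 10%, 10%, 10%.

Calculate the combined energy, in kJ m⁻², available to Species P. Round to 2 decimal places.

Via Species J: 255400 × 0.1 × 0.1 × 0.1 = 255.4 kJ m⁻²
Via Species F: 558000 × 0.1 × 0.1 × 0.1 × 0.1 = 55.8 kJ m⁻²
Total at Species P: 255.4 + 55.8 = 311.2 kJ m⁻²

311.20 kJ m⁻²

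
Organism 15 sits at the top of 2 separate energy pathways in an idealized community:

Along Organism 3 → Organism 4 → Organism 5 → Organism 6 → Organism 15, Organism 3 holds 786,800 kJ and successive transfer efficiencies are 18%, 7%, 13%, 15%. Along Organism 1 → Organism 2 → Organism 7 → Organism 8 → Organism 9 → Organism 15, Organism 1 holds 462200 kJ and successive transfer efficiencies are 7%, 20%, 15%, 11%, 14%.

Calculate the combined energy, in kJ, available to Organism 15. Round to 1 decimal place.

208.3 kJ

Via Organism 3: 786800 × 0.18 × 0.07 × 0.13 × 0.15 = 193.31676 kJ
Via Organism 1: 462200 × 0.07 × 0.2 × 0.15 × 0.11 × 0.14 = 14.947548 kJ
Total at Organism 15: 193.31676 + 14.947548 = 208.264308 kJ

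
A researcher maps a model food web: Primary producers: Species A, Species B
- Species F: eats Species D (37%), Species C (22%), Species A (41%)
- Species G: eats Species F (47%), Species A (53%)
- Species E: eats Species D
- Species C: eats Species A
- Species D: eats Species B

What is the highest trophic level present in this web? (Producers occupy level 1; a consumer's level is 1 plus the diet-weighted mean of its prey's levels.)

3

Species C: 1 + 1 = 2
Species D: 1 + 1 = 2
Species E: 1 + 2 = 3
Species F: 1 + (0.37×2 + 0.22×2 + 0.41×1) = 2.59
Species G: 1 + (0.47×2.59 + 0.53×1) = 2.7473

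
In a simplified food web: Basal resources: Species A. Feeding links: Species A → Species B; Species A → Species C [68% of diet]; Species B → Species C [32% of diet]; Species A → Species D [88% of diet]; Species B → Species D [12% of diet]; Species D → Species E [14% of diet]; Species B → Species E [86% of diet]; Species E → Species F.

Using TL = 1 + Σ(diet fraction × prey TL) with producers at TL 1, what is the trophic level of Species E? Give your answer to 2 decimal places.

Species B: 1 + 1 = 2
Species C: 1 + (0.68×1 + 0.32×2) = 2.32
Species D: 1 + (0.88×1 + 0.12×2) = 2.12
Species E: 1 + (0.14×2.12 + 0.86×2) = 3.0168
Species F: 1 + 3.0168 = 4.0168

3.02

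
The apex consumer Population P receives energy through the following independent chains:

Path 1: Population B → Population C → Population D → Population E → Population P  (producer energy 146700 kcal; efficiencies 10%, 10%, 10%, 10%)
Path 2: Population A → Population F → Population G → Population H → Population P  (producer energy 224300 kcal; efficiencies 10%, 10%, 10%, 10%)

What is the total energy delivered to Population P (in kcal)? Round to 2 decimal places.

Path 1: 146700 × 0.1 × 0.1 × 0.1 × 0.1 = 14.67 kcal
Path 2: 224300 × 0.1 × 0.1 × 0.1 × 0.1 = 22.43 kcal
Total at Population P: 14.67 + 22.43 = 37.1 kcal

37.10 kcal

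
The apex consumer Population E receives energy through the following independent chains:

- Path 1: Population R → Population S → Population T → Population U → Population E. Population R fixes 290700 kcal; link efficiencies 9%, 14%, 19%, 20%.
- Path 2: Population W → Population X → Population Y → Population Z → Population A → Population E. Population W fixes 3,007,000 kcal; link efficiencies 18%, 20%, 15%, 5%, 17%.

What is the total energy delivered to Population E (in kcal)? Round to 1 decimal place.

277.2 kcal

Path 1: 290700 × 0.09 × 0.14 × 0.19 × 0.2 = 139.18716 kcal
Path 2: 3007000 × 0.18 × 0.2 × 0.15 × 0.05 × 0.17 = 138.0213 kcal
Total at Population E: 139.18716 + 138.0213 = 277.20846 kcal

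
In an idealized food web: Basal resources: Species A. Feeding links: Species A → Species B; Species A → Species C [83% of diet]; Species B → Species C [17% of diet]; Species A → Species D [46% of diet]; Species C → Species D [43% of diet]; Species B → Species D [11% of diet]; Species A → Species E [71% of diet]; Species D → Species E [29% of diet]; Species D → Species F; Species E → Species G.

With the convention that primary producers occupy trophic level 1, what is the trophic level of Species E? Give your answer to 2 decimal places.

Species B: 1 + 1 = 2
Species C: 1 + (0.83×1 + 0.17×2) = 2.17
Species D: 1 + (0.46×1 + 0.43×2.17 + 0.11×2) = 2.6131
Species E: 1 + (0.71×1 + 0.29×2.6131) = 2.467799
Species F: 1 + 2.6131 = 3.6131
Species G: 1 + 2.467799 = 3.467799

2.47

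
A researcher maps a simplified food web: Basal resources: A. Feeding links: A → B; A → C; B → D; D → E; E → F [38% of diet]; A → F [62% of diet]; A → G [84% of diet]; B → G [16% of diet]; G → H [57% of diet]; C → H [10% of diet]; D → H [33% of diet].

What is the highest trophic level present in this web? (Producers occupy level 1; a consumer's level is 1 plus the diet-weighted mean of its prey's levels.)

B: 1 + 1 = 2
C: 1 + 1 = 2
D: 1 + 2 = 3
E: 1 + 3 = 4
F: 1 + (0.38×4 + 0.62×1) = 3.14
G: 1 + (0.84×1 + 0.16×2) = 2.16
H: 1 + (0.57×2.16 + 0.1×2 + 0.33×3) = 3.4212

4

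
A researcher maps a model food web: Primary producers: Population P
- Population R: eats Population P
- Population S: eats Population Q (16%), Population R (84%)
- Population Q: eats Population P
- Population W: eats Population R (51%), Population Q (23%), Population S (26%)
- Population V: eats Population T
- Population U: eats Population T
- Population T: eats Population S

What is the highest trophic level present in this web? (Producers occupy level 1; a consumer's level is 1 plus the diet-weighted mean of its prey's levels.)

5

Population Q: 1 + 1 = 2
Population R: 1 + 1 = 2
Population S: 1 + (0.16×2 + 0.84×2) = 3
Population T: 1 + 3 = 4
Population U: 1 + 4 = 5
Population V: 1 + 4 = 5
Population W: 1 + (0.51×2 + 0.23×2 + 0.26×3) = 3.26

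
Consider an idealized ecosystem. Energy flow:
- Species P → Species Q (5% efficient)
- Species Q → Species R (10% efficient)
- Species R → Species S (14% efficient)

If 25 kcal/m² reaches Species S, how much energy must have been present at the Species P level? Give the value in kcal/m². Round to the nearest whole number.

Cumulative transfer efficiency: 0.05 × 0.1 × 0.14 = 0.0007
Species P energy = 25 / 0.0007 = 35714 kcal/m²

35714 kcal/m²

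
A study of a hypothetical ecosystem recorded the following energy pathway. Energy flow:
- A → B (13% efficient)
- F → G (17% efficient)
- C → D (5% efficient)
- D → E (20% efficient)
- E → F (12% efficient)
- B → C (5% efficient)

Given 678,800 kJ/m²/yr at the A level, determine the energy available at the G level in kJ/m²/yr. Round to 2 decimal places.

0.90 kJ/m²/yr

B: 678800 × 0.13 = 88244 kJ/m²/yr
C: 88244 × 0.05 = 4412.2 kJ/m²/yr
D: 4412.2 × 0.05 = 220.61 kJ/m²/yr
E: 220.61 × 0.2 = 44.122 kJ/m²/yr
F: 44.122 × 0.12 = 5.29464 kJ/m²/yr
G: 5.29464 × 0.17 = 0.9000888 kJ/m²/yr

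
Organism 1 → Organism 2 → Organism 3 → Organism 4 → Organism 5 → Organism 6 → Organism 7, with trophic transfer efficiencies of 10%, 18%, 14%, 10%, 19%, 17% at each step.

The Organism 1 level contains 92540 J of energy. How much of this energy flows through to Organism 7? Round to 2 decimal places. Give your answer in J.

0.75 J

Organism 2: 92540 × 0.1 = 9254 J
Organism 3: 9254 × 0.18 = 1665.72 J
Organism 4: 1665.72 × 0.14 = 233.2008 J
Organism 5: 233.2008 × 0.1 = 23.32008 J
Organism 6: 23.32008 × 0.19 = 4.4308152 J
Organism 7: 4.4308152 × 0.17 = 0.753238584 J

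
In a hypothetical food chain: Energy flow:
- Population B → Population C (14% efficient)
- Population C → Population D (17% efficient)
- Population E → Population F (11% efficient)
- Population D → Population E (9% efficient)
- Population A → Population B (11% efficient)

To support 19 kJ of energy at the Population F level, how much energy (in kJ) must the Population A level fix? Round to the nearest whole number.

733076 kJ

Cumulative transfer efficiency: 0.11 × 0.14 × 0.17 × 0.09 × 0.11 = 0.0000259182
Population A energy = 19 / 0.0000259182 = 733076 kJ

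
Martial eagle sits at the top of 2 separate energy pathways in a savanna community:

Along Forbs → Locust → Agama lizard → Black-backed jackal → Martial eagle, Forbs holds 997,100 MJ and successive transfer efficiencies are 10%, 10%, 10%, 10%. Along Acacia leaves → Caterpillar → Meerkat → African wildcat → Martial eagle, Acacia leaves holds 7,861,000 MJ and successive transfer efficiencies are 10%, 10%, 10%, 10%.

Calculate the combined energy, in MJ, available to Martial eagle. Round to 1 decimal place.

Via Forbs: 997100 × 0.1 × 0.1 × 0.1 × 0.1 = 99.71 MJ
Via Acacia leaves: 7861000 × 0.1 × 0.1 × 0.1 × 0.1 = 786.1 MJ
Total at Martial eagle: 99.71 + 786.1 = 885.81 MJ

885.8 MJ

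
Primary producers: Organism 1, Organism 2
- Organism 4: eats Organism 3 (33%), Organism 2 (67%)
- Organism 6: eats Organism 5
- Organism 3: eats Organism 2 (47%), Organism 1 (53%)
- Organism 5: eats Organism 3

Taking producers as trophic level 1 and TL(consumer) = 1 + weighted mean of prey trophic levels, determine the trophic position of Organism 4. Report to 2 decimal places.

Organism 3: 1 + (0.47×1 + 0.53×1) = 2
Organism 4: 1 + (0.33×2 + 0.67×1) = 2.33
Organism 5: 1 + 2 = 3
Organism 6: 1 + 3 = 4

2.33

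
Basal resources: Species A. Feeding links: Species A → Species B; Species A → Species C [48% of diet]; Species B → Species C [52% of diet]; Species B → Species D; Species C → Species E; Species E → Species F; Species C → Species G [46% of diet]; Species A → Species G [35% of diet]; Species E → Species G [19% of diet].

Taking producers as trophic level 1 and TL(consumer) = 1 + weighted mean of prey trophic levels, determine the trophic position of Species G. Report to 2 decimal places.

3.18

Species B: 1 + 1 = 2
Species C: 1 + (0.48×1 + 0.52×2) = 2.52
Species D: 1 + 2 = 3
Species E: 1 + 2.52 = 3.52
Species F: 1 + 3.52 = 4.52
Species G: 1 + (0.46×2.52 + 0.35×1 + 0.19×3.52) = 3.178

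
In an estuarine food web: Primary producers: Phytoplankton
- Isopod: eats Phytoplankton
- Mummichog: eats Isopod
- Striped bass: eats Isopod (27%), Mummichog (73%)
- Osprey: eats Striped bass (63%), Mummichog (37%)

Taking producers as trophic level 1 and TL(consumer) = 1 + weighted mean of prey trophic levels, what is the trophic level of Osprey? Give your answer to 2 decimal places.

4.46

Isopod: 1 + 1 = 2
Mummichog: 1 + 2 = 3
Striped bass: 1 + (0.27×2 + 0.73×3) = 3.73
Osprey: 1 + (0.63×3.73 + 0.37×3) = 4.4599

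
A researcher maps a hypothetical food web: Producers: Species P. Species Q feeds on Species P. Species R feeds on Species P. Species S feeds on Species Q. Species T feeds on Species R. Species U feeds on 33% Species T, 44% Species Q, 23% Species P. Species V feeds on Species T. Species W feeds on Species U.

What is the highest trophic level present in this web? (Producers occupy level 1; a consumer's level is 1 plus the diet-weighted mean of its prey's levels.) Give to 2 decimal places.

4.10

Species Q: 1 + 1 = 2
Species R: 1 + 1 = 2
Species S: 1 + 2 = 3
Species T: 1 + 2 = 3
Species U: 1 + (0.33×3 + 0.44×2 + 0.23×1) = 3.1
Species V: 1 + 3 = 4
Species W: 1 + 3.1 = 4.1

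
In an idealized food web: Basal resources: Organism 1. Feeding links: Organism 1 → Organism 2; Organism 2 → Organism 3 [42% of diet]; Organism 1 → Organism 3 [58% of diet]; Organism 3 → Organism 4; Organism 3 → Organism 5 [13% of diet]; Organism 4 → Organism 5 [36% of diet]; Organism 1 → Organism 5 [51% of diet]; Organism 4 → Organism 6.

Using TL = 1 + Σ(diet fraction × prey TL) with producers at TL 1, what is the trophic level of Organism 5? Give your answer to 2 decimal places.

Organism 2: 1 + 1 = 2
Organism 3: 1 + (0.42×2 + 0.58×1) = 2.42
Organism 4: 1 + 2.42 = 3.42
Organism 5: 1 + (0.13×2.42 + 0.36×3.42 + 0.51×1) = 3.0558
Organism 6: 1 + 3.42 = 4.42

3.06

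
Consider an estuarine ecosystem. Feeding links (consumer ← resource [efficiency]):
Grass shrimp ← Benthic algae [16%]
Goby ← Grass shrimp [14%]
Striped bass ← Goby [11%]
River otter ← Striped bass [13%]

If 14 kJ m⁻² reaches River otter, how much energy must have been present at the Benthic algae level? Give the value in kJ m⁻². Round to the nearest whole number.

Cumulative transfer efficiency: 0.16 × 0.14 × 0.11 × 0.13 = 0.00032032
Benthic algae energy = 14 / 0.00032032 = 43706 kJ m⁻²

43706 kJ m⁻²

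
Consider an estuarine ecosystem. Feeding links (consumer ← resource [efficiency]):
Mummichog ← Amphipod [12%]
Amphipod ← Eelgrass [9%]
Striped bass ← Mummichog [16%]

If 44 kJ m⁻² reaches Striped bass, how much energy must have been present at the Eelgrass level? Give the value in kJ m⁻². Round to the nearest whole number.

25463 kJ m⁻²

Cumulative transfer efficiency: 0.09 × 0.12 × 0.16 = 0.001728
Eelgrass energy = 44 / 0.001728 = 25463 kJ m⁻²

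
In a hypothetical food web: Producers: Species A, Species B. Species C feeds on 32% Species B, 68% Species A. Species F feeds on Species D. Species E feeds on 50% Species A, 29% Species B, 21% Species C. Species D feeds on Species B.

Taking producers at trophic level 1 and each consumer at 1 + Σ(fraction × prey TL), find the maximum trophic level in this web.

Species C: 1 + (0.32×1 + 0.68×1) = 2
Species D: 1 + 1 = 2
Species E: 1 + (0.5×1 + 0.29×1 + 0.21×2) = 2.21
Species F: 1 + 2 = 3

3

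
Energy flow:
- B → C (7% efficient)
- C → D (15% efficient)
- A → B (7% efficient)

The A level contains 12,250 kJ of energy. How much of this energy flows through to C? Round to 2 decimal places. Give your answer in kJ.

60.03 kJ

B: 12250 × 0.07 = 857.5 kJ
C: 857.5 × 0.07 = 60.025 kJ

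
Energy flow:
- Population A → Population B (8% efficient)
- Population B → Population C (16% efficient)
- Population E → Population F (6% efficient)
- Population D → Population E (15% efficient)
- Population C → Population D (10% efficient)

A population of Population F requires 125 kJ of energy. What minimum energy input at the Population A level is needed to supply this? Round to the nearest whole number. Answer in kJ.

Cumulative transfer efficiency: 0.08 × 0.16 × 0.1 × 0.15 × 0.06 = 0.00001152
Population A energy = 125 / 0.00001152 = 10850694 kJ

10850694 kJ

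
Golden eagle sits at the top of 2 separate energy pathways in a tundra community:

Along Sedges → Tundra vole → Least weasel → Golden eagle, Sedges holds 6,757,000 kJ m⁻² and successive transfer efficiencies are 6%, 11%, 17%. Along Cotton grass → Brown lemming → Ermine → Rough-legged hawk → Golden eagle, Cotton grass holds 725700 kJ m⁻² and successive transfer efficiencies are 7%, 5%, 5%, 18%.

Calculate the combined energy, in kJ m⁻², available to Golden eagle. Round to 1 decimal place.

Via Sedges: 6757000 × 0.06 × 0.11 × 0.17 = 7581.354 kJ m⁻²
Via Cotton grass: 725700 × 0.07 × 0.05 × 0.05 × 0.18 = 22.85955 kJ m⁻²
Total at Golden eagle: 7581.354 + 22.85955 = 7604.21355 kJ m⁻²

7604.2 kJ m⁻²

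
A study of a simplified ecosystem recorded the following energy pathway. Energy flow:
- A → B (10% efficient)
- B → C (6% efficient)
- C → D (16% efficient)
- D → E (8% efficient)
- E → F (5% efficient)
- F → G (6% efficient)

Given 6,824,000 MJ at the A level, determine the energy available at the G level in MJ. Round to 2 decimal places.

B: 6824000 × 0.1 = 682400 MJ
C: 682400 × 0.06 = 40944 MJ
D: 40944 × 0.16 = 6551.04 MJ
E: 6551.04 × 0.08 = 524.0832 MJ
F: 524.0832 × 0.05 = 26.20416 MJ
G: 26.20416 × 0.06 = 1.5722496 MJ

1.57 MJ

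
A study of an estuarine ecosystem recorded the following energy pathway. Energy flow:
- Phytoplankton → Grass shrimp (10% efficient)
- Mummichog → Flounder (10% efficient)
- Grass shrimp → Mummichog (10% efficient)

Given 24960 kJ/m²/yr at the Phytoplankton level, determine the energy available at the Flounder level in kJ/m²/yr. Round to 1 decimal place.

Grass shrimp: 24960 × 0.1 = 2496 kJ/m²/yr
Mummichog: 2496 × 0.1 = 249.6 kJ/m²/yr
Flounder: 249.6 × 0.1 = 24.96 kJ/m²/yr

25.0 kJ/m²/yr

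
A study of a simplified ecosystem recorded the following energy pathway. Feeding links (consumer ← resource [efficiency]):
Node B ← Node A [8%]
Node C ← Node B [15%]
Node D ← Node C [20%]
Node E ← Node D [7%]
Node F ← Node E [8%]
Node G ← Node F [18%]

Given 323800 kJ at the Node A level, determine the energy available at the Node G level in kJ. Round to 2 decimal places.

Node B: 323800 × 0.08 = 25904 kJ
Node C: 25904 × 0.15 = 3885.6 kJ
Node D: 3885.6 × 0.2 = 777.12 kJ
Node E: 777.12 × 0.07 = 54.3984 kJ
Node F: 54.3984 × 0.08 = 4.351872 kJ
Node G: 4.351872 × 0.18 = 0.78333696 kJ

0.78 kJ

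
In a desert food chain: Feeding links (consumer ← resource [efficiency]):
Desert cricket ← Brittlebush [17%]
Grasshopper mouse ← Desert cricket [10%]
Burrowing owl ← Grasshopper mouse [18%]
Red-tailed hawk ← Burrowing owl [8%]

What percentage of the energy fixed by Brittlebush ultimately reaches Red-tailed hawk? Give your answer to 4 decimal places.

0.0245%

Product of link efficiencies: 0.17 × 0.1 × 0.18 × 0.08 = 0.0002448
As a percentage: 0.0002448 × 100 = 0.0245%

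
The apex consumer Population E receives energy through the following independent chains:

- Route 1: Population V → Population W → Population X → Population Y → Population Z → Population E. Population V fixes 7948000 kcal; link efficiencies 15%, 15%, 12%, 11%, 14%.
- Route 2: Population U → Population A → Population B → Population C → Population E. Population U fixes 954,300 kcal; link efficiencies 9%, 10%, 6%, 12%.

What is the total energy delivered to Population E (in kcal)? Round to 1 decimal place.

Route 1: 7948000 × 0.15 × 0.15 × 0.12 × 0.11 × 0.14 = 330.47784 kcal
Route 2: 954300 × 0.09 × 0.1 × 0.06 × 0.12 = 61.83864 kcal
Total at Population E: 330.47784 + 61.83864 = 392.31648 kcal

392.3 kcal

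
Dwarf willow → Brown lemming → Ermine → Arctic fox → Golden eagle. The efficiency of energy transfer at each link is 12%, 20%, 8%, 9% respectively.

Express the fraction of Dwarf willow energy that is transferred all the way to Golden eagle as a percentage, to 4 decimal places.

0.0173%

Product of link efficiencies: 0.12 × 0.2 × 0.08 × 0.09 = 0.0001728
As a percentage: 0.0001728 × 100 = 0.0173%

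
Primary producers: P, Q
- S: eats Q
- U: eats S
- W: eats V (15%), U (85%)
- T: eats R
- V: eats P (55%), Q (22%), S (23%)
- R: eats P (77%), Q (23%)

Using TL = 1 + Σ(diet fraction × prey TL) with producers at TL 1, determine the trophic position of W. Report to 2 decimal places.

R: 1 + (0.77×1 + 0.23×1) = 2
S: 1 + 1 = 2
T: 1 + 2 = 3
U: 1 + 2 = 3
V: 1 + (0.55×1 + 0.22×1 + 0.23×2) = 2.23
W: 1 + (0.15×2.23 + 0.85×3) = 3.8845

3.88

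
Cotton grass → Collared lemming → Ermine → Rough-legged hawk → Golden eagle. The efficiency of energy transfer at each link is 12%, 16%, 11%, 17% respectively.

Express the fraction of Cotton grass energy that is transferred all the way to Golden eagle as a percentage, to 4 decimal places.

0.0359%

Product of link efficiencies: 0.12 × 0.16 × 0.11 × 0.17 = 0.00035904
As a percentage: 0.00035904 × 100 = 0.0359%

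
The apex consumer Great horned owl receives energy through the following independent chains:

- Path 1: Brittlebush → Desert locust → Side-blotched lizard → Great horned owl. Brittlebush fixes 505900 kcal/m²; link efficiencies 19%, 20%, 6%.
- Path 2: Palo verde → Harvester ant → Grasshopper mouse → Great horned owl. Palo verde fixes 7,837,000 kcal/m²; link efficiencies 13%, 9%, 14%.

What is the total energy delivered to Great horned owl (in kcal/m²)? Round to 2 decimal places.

13990.46 kcal/m²

Path 1: 505900 × 0.19 × 0.2 × 0.06 = 1153.452 kcal/m²
Path 2: 7837000 × 0.13 × 0.09 × 0.14 = 12837.006 kcal/m²
Total at Great horned owl: 1153.452 + 12837.006 = 13990.458 kcal/m²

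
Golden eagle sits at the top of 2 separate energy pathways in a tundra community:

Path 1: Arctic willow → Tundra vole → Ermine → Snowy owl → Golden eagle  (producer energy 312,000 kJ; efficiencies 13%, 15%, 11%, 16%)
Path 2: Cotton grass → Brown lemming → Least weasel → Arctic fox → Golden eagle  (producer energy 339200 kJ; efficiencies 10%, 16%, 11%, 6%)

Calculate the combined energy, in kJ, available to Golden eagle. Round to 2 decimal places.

Path 1: 312000 × 0.13 × 0.15 × 0.11 × 0.16 = 107.0784 kJ
Path 2: 339200 × 0.1 × 0.16 × 0.11 × 0.06 = 35.81952 kJ
Total at Golden eagle: 107.0784 + 35.81952 = 142.89792 kJ

142.90 kJ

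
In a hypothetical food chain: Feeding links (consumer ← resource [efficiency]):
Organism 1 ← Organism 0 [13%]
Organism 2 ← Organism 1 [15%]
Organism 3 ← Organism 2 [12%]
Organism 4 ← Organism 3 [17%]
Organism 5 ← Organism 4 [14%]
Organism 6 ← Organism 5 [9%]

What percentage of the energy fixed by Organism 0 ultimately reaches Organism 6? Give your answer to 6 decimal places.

Product of link efficiencies: 0.13 × 0.15 × 0.12 × 0.17 × 0.14 × 0.09 = 0.00000501228
As a percentage: 0.00000501228 × 100 = 0.000501%

0.000501%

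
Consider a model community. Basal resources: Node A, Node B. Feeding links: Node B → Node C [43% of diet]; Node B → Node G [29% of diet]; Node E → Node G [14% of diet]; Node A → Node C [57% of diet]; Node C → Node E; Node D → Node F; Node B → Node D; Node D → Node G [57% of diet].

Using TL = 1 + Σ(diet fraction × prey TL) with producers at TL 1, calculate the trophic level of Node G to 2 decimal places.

Node C: 1 + (0.57×1 + 0.43×1) = 2
Node D: 1 + 1 = 2
Node E: 1 + 2 = 3
Node F: 1 + 2 = 3
Node G: 1 + (0.57×2 + 0.29×1 + 0.14×3) = 2.85

2.85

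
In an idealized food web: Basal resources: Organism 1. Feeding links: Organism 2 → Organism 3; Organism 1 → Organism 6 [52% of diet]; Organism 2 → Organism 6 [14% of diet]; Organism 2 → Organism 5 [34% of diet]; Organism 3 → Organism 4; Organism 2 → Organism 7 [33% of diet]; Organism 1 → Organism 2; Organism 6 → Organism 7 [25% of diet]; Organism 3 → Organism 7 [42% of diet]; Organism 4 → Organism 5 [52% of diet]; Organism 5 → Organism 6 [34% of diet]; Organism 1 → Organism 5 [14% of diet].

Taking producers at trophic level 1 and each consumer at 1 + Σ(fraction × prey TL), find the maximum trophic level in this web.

Organism 2: 1 + 1 = 2
Organism 3: 1 + 2 = 3
Organism 4: 1 + 3 = 4
Organism 5: 1 + (0.52×4 + 0.34×2 + 0.14×1) = 3.9
Organism 6: 1 + (0.52×1 + 0.34×3.9 + 0.14×2) = 3.126
Organism 7: 1 + (0.42×3 + 0.25×3.126 + 0.33×2) = 3.7015

4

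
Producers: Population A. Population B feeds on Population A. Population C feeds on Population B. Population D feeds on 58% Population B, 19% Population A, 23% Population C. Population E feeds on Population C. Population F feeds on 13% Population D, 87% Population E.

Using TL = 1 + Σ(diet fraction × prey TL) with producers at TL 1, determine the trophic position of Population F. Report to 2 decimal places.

Population B: 1 + 1 = 2
Population C: 1 + 2 = 3
Population D: 1 + (0.58×2 + 0.19×1 + 0.23×3) = 3.04
Population E: 1 + 3 = 4
Population F: 1 + (0.13×3.04 + 0.87×4) = 4.8752

4.88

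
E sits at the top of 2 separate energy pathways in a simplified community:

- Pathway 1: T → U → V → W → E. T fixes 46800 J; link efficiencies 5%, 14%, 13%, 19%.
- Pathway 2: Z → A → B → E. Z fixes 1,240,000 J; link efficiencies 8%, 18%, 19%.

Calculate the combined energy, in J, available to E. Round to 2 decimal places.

3400.73 J

Pathway 1: 46800 × 0.05 × 0.14 × 0.13 × 0.19 = 8.09172 J
Pathway 2: 1240000 × 0.08 × 0.18 × 0.19 = 3392.64 J
Total at E: 8.09172 + 3392.64 = 3400.73172 J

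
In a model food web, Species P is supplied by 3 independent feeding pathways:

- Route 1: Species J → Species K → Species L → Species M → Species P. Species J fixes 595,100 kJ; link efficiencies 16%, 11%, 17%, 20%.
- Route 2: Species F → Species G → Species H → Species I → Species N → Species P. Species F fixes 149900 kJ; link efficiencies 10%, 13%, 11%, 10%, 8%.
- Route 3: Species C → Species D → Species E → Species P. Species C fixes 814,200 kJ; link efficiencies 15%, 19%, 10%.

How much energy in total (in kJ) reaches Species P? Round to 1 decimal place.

Route 1: 595100 × 0.16 × 0.11 × 0.17 × 0.2 = 356.10784 kJ
Route 2: 149900 × 0.1 × 0.13 × 0.11 × 0.1 × 0.08 = 1.714856 kJ
Route 3: 814200 × 0.15 × 0.19 × 0.1 = 2320.47 kJ
Total at Species P: 356.10784 + 1.714856 + 2320.47 = 2678.292696 kJ

2678.3 kJ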